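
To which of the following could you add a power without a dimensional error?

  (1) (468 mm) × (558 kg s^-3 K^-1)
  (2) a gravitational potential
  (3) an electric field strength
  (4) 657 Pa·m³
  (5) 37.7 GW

(5)

Reference: [power] = kg·m²·s⁻³.
Each option:
  (1) [m] · [kg·s⁻³·K⁻¹] = kg·m·s⁻³·K⁻¹
  (2) [gravitational potential] = m²·s⁻²
  (3) [electric field strength] = kg·m·s⁻³·A⁻¹
  (4) Pa·m³ = N·m⁻²·m³ = kg·m²·s⁻²
  (5) W = J·s⁻¹ = kg·m²·s⁻³  ← same
Only (5) matches kg·m²·s⁻³.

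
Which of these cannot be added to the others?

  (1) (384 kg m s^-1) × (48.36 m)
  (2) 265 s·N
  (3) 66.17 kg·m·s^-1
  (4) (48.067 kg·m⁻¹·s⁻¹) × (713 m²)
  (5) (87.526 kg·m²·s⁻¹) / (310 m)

(1)

Work out the base dimensions of each:
  (1) [kg·m·s⁻¹] · [m] = kg·m²·s⁻¹
  (2) N·s = kg·m·s⁻²·s = kg·m·s⁻¹
  (3) kg·m·s⁻¹
  (4) [kg·m⁻¹·s⁻¹] · [m²] = kg·m·s⁻¹
  (5) [kg·m²·s⁻¹] / [m] = kg·m·s⁻¹
All reduce to kg·m·s⁻¹ except (1), which is kg·m²·s⁻¹.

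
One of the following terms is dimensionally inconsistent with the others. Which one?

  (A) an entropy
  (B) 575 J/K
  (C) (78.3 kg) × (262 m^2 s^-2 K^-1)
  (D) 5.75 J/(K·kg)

Expand each in SI base units:
  (A) [entropy] = kg·m²·s⁻²·K⁻¹
  (B) J·K⁻¹ = N·m·K⁻¹ = kg·m²·s⁻²·K⁻¹
  (C) [kg] · [m²·s⁻²·K⁻¹] = kg·m²·s⁻²·K⁻¹
  (D) J·kg⁻¹·K⁻¹ = N·m·kg⁻¹·K⁻¹ = m²·s⁻²·K⁻¹
All reduce to kg·m²·s⁻²·K⁻¹ except (D), which is m²·s⁻²·K⁻¹.

(D)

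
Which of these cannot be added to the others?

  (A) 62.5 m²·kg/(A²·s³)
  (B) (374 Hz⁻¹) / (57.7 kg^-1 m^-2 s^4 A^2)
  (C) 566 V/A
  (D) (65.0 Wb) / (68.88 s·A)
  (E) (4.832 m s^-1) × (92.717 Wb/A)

(E)

Work out the base dimensions of each:
  (A) kg·m²·s⁻³·A⁻²
  (B) [s] / [kg⁻¹·m⁻²·s⁴·A²] = kg·m²·s⁻³·A⁻²
  (C) V·A⁻¹ = J·C⁻¹·A⁻¹ = kg·m²·s⁻³·A⁻²
  (D) [kg·m²·s⁻²·A⁻¹] / [s·A] = kg·m²·s⁻³·A⁻²
  (E) [m·s⁻¹] · [kg·m²·s⁻²·A⁻²] = kg·m³·s⁻³·A⁻²
All reduce to kg·m²·s⁻³·A⁻² except (E), which is kg·m³·s⁻³·A⁻².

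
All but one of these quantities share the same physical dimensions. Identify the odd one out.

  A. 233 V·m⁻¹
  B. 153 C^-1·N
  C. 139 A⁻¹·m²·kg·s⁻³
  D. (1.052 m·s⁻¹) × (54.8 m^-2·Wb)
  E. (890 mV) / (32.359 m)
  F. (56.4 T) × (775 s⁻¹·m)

C.

Reduce each to base SI dimensions:
  A. V·m⁻¹ = J·C⁻¹·m⁻¹ = kg·m·s⁻³·A⁻¹
  B. N·C⁻¹ = kg·m·s⁻²·(s·A)⁻¹ = kg·m·s⁻³·A⁻¹
  C. kg·m²·s⁻³·A⁻¹
  D. [m·s⁻¹] · [kg·s⁻²·A⁻¹] = kg·m·s⁻³·A⁻¹
  E. [kg·m²·s⁻³·A⁻¹] / [m] = kg·m·s⁻³·A⁻¹
  F. [kg·s⁻²·A⁻¹] · [m·s⁻¹] = kg·m·s⁻³·A⁻¹
All reduce to kg·m·s⁻³·A⁻¹ except C., which is kg·m²·s⁻³·A⁻¹.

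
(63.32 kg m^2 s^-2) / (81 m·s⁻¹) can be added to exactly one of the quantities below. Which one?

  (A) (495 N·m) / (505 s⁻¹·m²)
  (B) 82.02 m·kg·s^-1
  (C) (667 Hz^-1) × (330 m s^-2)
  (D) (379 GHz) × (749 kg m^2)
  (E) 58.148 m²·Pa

Reference: [kg·m²·s⁻²] / [m·s⁻¹] = kg·m·s⁻¹.
Each option:
  (A) [kg·m²·s⁻²] / [m²·s⁻¹] = kg·s⁻¹
  (B) kg·m·s⁻¹  ← same
  (C) [s] · [m·s⁻²] = m·s⁻¹
  (D) [s⁻¹] · [kg·m²] = kg·m²·s⁻¹
  (E) Pa·m² = N·m⁻²·m² = kg·m·s⁻²
Only (B) matches kg·m·s⁻¹.

(B)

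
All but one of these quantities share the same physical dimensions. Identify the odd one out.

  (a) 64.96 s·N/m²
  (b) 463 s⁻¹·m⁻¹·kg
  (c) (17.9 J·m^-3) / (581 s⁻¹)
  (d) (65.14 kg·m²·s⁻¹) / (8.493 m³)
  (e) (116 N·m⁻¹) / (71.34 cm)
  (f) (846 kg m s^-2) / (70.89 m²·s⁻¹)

Work out the base dimensions of each:
  (a) N·s·m⁻² = kg·m·s⁻²·s·m⁻² = kg·m⁻¹·s⁻¹
  (b) kg·m⁻¹·s⁻¹
  (c) [kg·m⁻¹·s⁻²] / [s⁻¹] = kg·m⁻¹·s⁻¹
  (d) [kg·m²·s⁻¹] / [m³] = kg·m⁻¹·s⁻¹
  (e) [kg·s⁻²] / [m] = kg·m⁻¹·s⁻²
  (f) [kg·m·s⁻²] / [m²·s⁻¹] = kg·m⁻¹·s⁻¹
All reduce to kg·m⁻¹·s⁻¹ except (e), which is kg·m⁻¹·s⁻².

(e)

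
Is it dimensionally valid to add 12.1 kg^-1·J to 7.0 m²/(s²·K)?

No

Expand each in SI base units:
  12.1 kg^-1·J:  J·kg⁻¹ = N·m·kg⁻¹ = m²·s⁻²
  7.0 m²/(s²·K):  m²·s⁻²·K⁻¹
m²·s⁻² ≠ m²·s⁻²·K⁻¹, so they cannot be added.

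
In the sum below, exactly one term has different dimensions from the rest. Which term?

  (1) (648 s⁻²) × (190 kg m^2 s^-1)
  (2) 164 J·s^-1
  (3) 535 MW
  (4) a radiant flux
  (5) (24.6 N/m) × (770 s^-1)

Work out the base dimensions of each:
  (1) [s⁻²] · [kg·m²·s⁻¹] = kg·m²·s⁻³
  (2) J·s⁻¹ = N·m·s⁻¹ = kg·m²·s⁻³
  (3) W = J·s⁻¹ = kg·m²·s⁻³
  (4) [radiant flux] = kg·m²·s⁻³
  (5) [kg·s⁻²] · [s⁻¹] = kg·s⁻³
All reduce to kg·m²·s⁻³ except (5), which is kg·s⁻³.

(5)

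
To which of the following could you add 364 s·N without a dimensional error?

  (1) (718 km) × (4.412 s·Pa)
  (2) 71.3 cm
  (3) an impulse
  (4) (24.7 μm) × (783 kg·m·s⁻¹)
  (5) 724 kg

Reference: N·s = kg·m·s⁻²·s = kg·m·s⁻¹.
Each option:
  (1) [m] · [kg·m⁻¹·s⁻¹] = kg·s⁻¹
  (2) m
  (3) [impulse] = kg·m·s⁻¹  ← same
  (4) [m] · [kg·m·s⁻¹] = kg·m²·s⁻¹
  (5) kg
Only (3) matches kg·m·s⁻¹.

(3)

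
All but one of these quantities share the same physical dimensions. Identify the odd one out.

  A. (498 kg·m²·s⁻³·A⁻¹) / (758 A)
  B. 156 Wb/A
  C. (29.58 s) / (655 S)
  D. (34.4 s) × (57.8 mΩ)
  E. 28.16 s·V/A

In SI base units:
  A. [kg·m²·s⁻³·A⁻¹] / [A] = kg·m²·s⁻³·A⁻²
  B. Wb·A⁻¹ = V·s·A⁻¹ = kg·m²·s⁻²·A⁻²
  C. [s] / [kg⁻¹·m⁻²·s³·A²] = kg·m²·s⁻²·A⁻²
  D. [s] · [kg·m²·s⁻³·A⁻²] = kg·m²·s⁻²·A⁻²
  E. V·s·A⁻¹ = J·C⁻¹·s·A⁻¹ = kg·m²·s⁻²·A⁻²
All reduce to kg·m²·s⁻²·A⁻² except A., which is kg·m²·s⁻³·A⁻².

A.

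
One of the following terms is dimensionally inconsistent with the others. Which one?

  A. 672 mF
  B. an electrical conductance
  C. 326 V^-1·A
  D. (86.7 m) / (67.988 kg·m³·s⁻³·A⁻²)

In SI base units:
  A. F = C·V⁻¹ = kg⁻¹·m⁻²·s⁴·A²
  B. [electrical conductance] = kg⁻¹·m⁻²·s³·A²
  C. A·V⁻¹ = A·(J·C⁻¹)⁻¹ = kg⁻¹·m⁻²·s³·A²
  D. [m] / [kg·m³·s⁻³·A⁻²] = kg⁻¹·m⁻²·s³·A²
All reduce to kg⁻¹·m⁻²·s³·A² except A., which is kg⁻¹·m⁻²·s⁴·A².

A.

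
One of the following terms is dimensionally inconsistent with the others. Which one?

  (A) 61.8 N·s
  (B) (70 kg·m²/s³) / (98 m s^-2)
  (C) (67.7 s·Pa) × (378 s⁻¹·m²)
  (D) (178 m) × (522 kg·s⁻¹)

Work out the base dimensions of each:
  (A) N·s = kg·m·s⁻²·s = kg·m·s⁻¹
  (B) [kg·m²·s⁻³] / [m·s⁻²] = kg·m·s⁻¹
  (C) [kg·m⁻¹·s⁻¹] · [m²·s⁻¹] = kg·m·s⁻²
  (D) [m] · [kg·s⁻¹] = kg·m·s⁻¹
All reduce to kg·m·s⁻¹ except (C), which is kg·m·s⁻².

(C)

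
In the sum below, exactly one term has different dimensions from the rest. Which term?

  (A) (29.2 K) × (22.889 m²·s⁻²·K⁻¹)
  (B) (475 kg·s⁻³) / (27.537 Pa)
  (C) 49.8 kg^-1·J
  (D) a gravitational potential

Dimensions:
  (A) [K] · [m²·s⁻²·K⁻¹] = m²·s⁻²
  (B) [kg·s⁻³] / [kg·m⁻¹·s⁻²] = m·s⁻¹
  (C) J·kg⁻¹ = N·m·kg⁻¹ = m²·s⁻²
  (D) [gravitational potential] = m²·s⁻²
All reduce to m²·s⁻² except (B), which is m·s⁻¹.

(B)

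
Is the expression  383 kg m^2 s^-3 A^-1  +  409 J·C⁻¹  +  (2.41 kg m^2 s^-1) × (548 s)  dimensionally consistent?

No

In SI base units:
  383 kg m^2 s^-3 A^-1:  kg·m²·s⁻³·A⁻¹
  409 J·C⁻¹:  J·C⁻¹ = N·m·(s·A)⁻¹ = kg·m²·s⁻³·A⁻¹
  (2.41 kg m^2 s^-1) × (548 s):  [kg·m²·s⁻¹] · [s] = kg·m²
The terms do not share a single dimension (kg·m² vs kg·m²·s⁻³·A⁻¹).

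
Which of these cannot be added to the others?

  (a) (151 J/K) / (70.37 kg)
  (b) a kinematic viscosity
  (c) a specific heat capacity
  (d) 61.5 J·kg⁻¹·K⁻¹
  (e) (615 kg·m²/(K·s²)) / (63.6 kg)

(b)

Dimensions:
  (a) [kg·m²·s⁻²·K⁻¹] / [kg] = m²·s⁻²·K⁻¹
  (b) [kinematic viscosity] = m²·s⁻¹
  (c) [specific heat capacity] = m²·s⁻²·K⁻¹
  (d) J·kg⁻¹·K⁻¹ = N·m·kg⁻¹·K⁻¹ = m²·s⁻²·K⁻¹
  (e) [kg·m²·s⁻²·K⁻¹] / [kg] = m²·s⁻²·K⁻¹
All reduce to m²·s⁻²·K⁻¹ except (b), which is m²·s⁻¹.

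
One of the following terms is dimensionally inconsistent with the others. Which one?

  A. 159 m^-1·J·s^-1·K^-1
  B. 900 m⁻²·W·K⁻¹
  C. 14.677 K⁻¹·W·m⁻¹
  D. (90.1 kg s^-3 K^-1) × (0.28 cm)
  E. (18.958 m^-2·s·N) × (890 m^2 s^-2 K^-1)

Reduce each to base SI dimensions:
  A. J·s⁻¹·m⁻¹·K⁻¹ = N·m·s⁻¹·m⁻¹·K⁻¹ = kg·m·s⁻³·K⁻¹
  B. W·m⁻²·K⁻¹ = J·s⁻¹·m⁻²·K⁻¹ = kg·s⁻³·K⁻¹
  C. W·m⁻¹·K⁻¹ = J·s⁻¹·m⁻¹·K⁻¹ = kg·m·s⁻³·K⁻¹
  D. [kg·s⁻³·K⁻¹] · [m] = kg·m·s⁻³·K⁻¹
  E. [kg·m⁻¹·s⁻¹] · [m²·s⁻²·K⁻¹] = kg·m·s⁻³·K⁻¹
All reduce to kg·m·s⁻³·K⁻¹ except B., which is kg·s⁻³·K⁻¹.

B.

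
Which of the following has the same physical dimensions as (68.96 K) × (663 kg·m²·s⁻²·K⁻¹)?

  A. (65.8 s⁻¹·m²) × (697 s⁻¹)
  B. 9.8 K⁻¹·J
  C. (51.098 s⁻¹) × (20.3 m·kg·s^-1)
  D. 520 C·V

Reference: [K] · [kg·m²·s⁻²·K⁻¹] = kg·m²·s⁻².
Each option:
  A. [m²·s⁻¹] · [s⁻¹] = m²·s⁻²
  B. J·K⁻¹ = N·m·K⁻¹ = kg·m²·s⁻²·K⁻¹
  C. [s⁻¹] · [kg·m·s⁻¹] = kg·m·s⁻²
  D. C·V = s·A·J·C⁻¹ = kg·m²·s⁻²  ← same
Only D. matches kg·m²·s⁻².

D.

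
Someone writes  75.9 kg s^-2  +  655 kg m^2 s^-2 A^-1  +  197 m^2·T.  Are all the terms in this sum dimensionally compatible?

Reduce each to base SI dimensions:
  75.9 kg s^-2:  kg·s⁻²
  655 kg m^2 s^-2 A^-1:  kg·m²·s⁻²·A⁻¹
  197 m^2·T:  T·m² = Wb·m⁻²·m² = kg·m²·s⁻²·A⁻¹
The terms do not share a single dimension (kg·m²·s⁻²·A⁻¹ vs kg·s⁻²).

No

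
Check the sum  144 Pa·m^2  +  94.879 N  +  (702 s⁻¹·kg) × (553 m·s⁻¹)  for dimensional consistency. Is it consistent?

Dimensions:
  144 Pa·m^2:  Pa·m² = N·m⁻²·m² = kg·m·s⁻²
  94.879 N:  N = kg·m·s⁻²
  (702 s⁻¹·kg) × (553 m·s⁻¹):  [kg·s⁻¹] · [m·s⁻¹] = kg·m·s⁻²
Every term reduces to kg·m·s⁻².

Yes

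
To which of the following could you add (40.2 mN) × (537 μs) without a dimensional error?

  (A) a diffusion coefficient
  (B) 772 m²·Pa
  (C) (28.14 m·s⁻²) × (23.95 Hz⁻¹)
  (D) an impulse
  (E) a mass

(D)

Reference: [kg·m·s⁻²] · [s] = kg·m·s⁻¹.
Each option:
  (A) [diffusion coefficient] = m²·s⁻¹
  (B) Pa·m² = N·m⁻²·m² = kg·m·s⁻²
  (C) [m·s⁻²] · [s] = m·s⁻¹
  (D) [impulse] = kg·m·s⁻¹  ← same
  (E) [mass] = kg
Only (D) matches kg·m·s⁻¹.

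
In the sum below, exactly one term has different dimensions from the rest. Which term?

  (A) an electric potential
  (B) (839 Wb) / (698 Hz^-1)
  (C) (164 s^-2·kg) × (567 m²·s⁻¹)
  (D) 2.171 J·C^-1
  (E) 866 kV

(C)

Work out the base dimensions of each:
  (A) [electric potential] = kg·m²·s⁻³·A⁻¹
  (B) [kg·m²·s⁻²·A⁻¹] / [s] = kg·m²·s⁻³·A⁻¹
  (C) [kg·s⁻²] · [m²·s⁻¹] = kg·m²·s⁻³
  (D) J·C⁻¹ = N·m·(s·A)⁻¹ = kg·m²·s⁻³·A⁻¹
  (E) V = J·C⁻¹ = kg·m²·s⁻³·A⁻¹
All reduce to kg·m²·s⁻³·A⁻¹ except (C), which is kg·m²·s⁻³.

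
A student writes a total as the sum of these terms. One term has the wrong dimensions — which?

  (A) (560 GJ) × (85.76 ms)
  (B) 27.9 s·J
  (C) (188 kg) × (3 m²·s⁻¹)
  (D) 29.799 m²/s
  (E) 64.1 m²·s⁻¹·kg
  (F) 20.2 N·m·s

(D)

Expand each in SI base units:
  (A) [kg·m²·s⁻²] · [s] = kg·m²·s⁻¹
  (B) J·s = N·m·s = kg·m²·s⁻¹
  (C) [kg] · [m²·s⁻¹] = kg·m²·s⁻¹
  (D) m²·s⁻¹
  (E) kg·m²·s⁻¹
  (F) N·m·s = kg·m·s⁻²·m·s = kg·m²·s⁻¹
All reduce to kg·m²·s⁻¹ except (D), which is m²·s⁻¹.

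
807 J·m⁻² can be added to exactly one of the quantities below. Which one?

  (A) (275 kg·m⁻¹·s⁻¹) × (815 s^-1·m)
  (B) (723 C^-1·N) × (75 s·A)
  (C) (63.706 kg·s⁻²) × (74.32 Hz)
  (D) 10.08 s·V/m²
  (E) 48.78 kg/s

Reference: J·m⁻² = N·m·m⁻² = kg·s⁻².
Each option:
  (A) [kg·m⁻¹·s⁻¹] · [m·s⁻¹] = kg·s⁻²  ← same
  (B) [kg·m·s⁻³·A⁻¹] · [s·A] = kg·m·s⁻²
  (C) [kg·s⁻²] · [s⁻¹] = kg·s⁻³
  (D) V·s·m⁻² = J·C⁻¹·s·m⁻² = kg·s⁻²·A⁻¹
  (E) kg·s⁻¹
Only (A) matches kg·s⁻².

(A)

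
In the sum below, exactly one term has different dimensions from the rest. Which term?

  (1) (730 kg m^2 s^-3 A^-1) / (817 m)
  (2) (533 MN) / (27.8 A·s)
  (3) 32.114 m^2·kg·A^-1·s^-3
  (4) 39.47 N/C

In SI base units:
  (1) [kg·m²·s⁻³·A⁻¹] / [m] = kg·m·s⁻³·A⁻¹
  (2) [kg·m·s⁻²] / [s·A] = kg·m·s⁻³·A⁻¹
  (3) kg·m²·s⁻³·A⁻¹
  (4) N·C⁻¹ = kg·m·s⁻²·(s·A)⁻¹ = kg·m·s⁻³·A⁻¹
All reduce to kg·m·s⁻³·A⁻¹ except (3), which is kg·m²·s⁻³·A⁻¹.

(3)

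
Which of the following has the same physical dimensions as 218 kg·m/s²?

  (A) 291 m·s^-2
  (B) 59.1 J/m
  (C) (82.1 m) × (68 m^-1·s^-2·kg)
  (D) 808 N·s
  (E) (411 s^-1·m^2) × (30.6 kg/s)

Reference: kg·m·s⁻².
Each option:
  (A) m·s⁻²
  (B) J·m⁻¹ = N·m·m⁻¹ = kg·m·s⁻²  ← same
  (C) [m] · [kg·m⁻¹·s⁻²] = kg·s⁻²
  (D) N·s = kg·m·s⁻²·s = kg·m·s⁻¹
  (E) [m²·s⁻¹] · [kg·s⁻¹] = kg·m²·s⁻²
Only (B) matches kg·m·s⁻².

(B)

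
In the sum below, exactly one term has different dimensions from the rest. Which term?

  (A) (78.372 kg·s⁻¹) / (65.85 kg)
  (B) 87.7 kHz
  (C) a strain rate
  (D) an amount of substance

(D)

Reduce each to base SI dimensions:
  (A) [kg·s⁻¹] / [kg] = s⁻¹
  (B) Hz = s⁻¹
  (C) [strain rate] = s⁻¹
  (D) [amount of substance] = mol
All reduce to s⁻¹ except (D), which is mol.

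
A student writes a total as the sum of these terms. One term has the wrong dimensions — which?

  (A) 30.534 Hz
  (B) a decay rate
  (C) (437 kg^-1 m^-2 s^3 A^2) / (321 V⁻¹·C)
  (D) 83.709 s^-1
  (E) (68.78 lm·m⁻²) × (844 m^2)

(E)

Work out the base dimensions of each:
  (A) Hz = s⁻¹
  (B) [decay rate] = s⁻¹
  (C) [kg⁻¹·m⁻²·s³·A²] / [kg⁻¹·m⁻²·s⁴·A²] = s⁻¹
  (D) s⁻¹
  (E) [m⁻²·cd] · [m²] = cd
All reduce to s⁻¹ except (E), which is cd.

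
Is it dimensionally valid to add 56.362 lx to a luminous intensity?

No

In SI base units:
  56.362 lx:  lx = lm·m⁻² = m⁻²·cd
  a luminous intensity:  [luminous intensity] = cd
m⁻²·cd ≠ cd, so they cannot be added.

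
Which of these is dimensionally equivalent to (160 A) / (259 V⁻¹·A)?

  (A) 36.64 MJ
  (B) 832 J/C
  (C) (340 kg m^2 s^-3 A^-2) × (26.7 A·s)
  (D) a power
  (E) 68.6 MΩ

(B)

Reference: [A] / [kg⁻¹·m⁻²·s³·A²] = kg·m²·s⁻³·A⁻¹.
Each option:
  (A) J = N·m = kg·m²·s⁻²
  (B) J·C⁻¹ = N·m·(s·A)⁻¹ = kg·m²·s⁻³·A⁻¹  ← same
  (C) [kg·m²·s⁻³·A⁻²] · [s·A] = kg·m²·s⁻²·A⁻¹
  (D) [power] = kg·m²·s⁻³
  (E) Ω = V·A⁻¹ = kg·m²·s⁻³·A⁻²
Only (B) matches kg·m²·s⁻³·A⁻¹.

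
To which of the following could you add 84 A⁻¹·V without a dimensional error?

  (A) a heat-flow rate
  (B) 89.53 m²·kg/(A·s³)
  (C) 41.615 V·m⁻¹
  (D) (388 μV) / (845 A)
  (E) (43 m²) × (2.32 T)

(D)

Reference: V·A⁻¹ = J·C⁻¹·A⁻¹ = kg·m²·s⁻³·A⁻².
Each option:
  (A) [heat-flow rate] = kg·m²·s⁻³
  (B) kg·m²·s⁻³·A⁻¹
  (C) V·m⁻¹ = J·C⁻¹·m⁻¹ = kg·m·s⁻³·A⁻¹
  (D) [kg·m²·s⁻³·A⁻¹] / [A] = kg·m²·s⁻³·A⁻²  ← same
  (E) [m²] · [kg·s⁻²·A⁻¹] = kg·m²·s⁻²·A⁻¹
Only (D) matches kg·m²·s⁻³·A⁻².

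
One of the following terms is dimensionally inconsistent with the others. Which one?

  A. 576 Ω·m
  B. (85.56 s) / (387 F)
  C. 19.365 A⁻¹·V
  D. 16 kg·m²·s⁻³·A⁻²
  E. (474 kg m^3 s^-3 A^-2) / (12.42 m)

Work out the base dimensions of each:
  A. Ω·m = V·A⁻¹·m = kg·m³·s⁻³·A⁻²
  B. [s] / [kg⁻¹·m⁻²·s⁴·A²] = kg·m²·s⁻³·A⁻²
  C. V·A⁻¹ = J·C⁻¹·A⁻¹ = kg·m²·s⁻³·A⁻²
  D. kg·m²·s⁻³·A⁻²
  E. [kg·m³·s⁻³·A⁻²] / [m] = kg·m²·s⁻³·A⁻²
All reduce to kg·m²·s⁻³·A⁻² except A., which is kg·m³·s⁻³·A⁻².

A.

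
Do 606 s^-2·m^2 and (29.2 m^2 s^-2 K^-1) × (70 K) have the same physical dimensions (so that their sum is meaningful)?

Reduce each to base SI dimensions:
  606 s^-2·m^2:  m²·s⁻²
  (29.2 m^2 s^-2 K^-1) × (70 K):  [m²·s⁻²·K⁻¹] · [K] = m²·s⁻²
Both are m²·s⁻², so they have the same dimensions and can be added.

Yes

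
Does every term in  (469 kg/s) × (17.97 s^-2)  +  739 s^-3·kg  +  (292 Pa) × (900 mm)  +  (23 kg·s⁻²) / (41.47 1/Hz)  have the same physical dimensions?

In SI base units:
  (469 kg/s) × (17.97 s^-2):  [kg·s⁻¹] · [s⁻²] = kg·s⁻³
  739 s^-3·kg:  kg·s⁻³
  (292 Pa) × (900 mm):  [kg·m⁻¹·s⁻²] · [m] = kg·s⁻²
  (23 kg·s⁻²) / (41.47 1/Hz):  [kg·s⁻²] / [s] = kg·s⁻³
The terms do not share a single dimension (kg·s⁻² vs kg·s⁻³).

No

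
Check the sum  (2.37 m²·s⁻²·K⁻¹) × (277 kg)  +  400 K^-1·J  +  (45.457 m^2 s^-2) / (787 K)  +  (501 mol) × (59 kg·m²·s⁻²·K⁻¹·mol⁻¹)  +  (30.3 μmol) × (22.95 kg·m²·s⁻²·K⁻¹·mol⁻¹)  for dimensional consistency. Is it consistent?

Reduce each to base SI dimensions:
  (2.37 m²·s⁻²·K⁻¹) × (277 kg):  [m²·s⁻²·K⁻¹] · [kg] = kg·m²·s⁻²·K⁻¹
  400 K^-1·J:  J·K⁻¹ = N·m·K⁻¹ = kg·m²·s⁻²·K⁻¹
  (45.457 m^2 s^-2) / (787 K):  [m²·s⁻²] / [K] = m²·s⁻²·K⁻¹
  (501 mol) × (59 kg·m²·s⁻²·K⁻¹·mol⁻¹):  [mol] · [kg·m²·s⁻²·K⁻¹·mol⁻¹] = kg·m²·s⁻²·K⁻¹
  (30.3 μmol) × (22.95 kg·m²·s⁻²·K⁻¹·mol⁻¹):  [mol] · [kg·m²·s⁻²·K⁻¹·mol⁻¹] = kg·m²·s⁻²·K⁻¹
The terms do not share a single dimension (kg·m²·s⁻²·K⁻¹ vs m²·s⁻²·K⁻¹).

No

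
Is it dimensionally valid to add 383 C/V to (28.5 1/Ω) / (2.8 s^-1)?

Reduce each to base SI dimensions:
  383 C/V:  C·V⁻¹ = s·A·(J·C⁻¹)⁻¹ = kg⁻¹·m⁻²·s⁴·A²
  (28.5 1/Ω) / (2.8 s^-1):  [kg⁻¹·m⁻²·s³·A²] / [s⁻¹] = kg⁻¹·m⁻²·s⁴·A²
Both are kg⁻¹·m⁻²·s⁴·A², so they have the same dimensions and can be added.

Yes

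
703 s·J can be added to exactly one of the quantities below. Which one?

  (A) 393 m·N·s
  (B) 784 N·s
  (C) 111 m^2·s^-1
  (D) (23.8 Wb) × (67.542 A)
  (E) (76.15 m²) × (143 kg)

(A)

Reference: J·s = N·m·s = kg·m²·s⁻¹.
Each option:
  (A) N·m·s = kg·m·s⁻²·m·s = kg·m²·s⁻¹  ← same
  (B) N·s = kg·m·s⁻²·s = kg·m·s⁻¹
  (C) m²·s⁻¹
  (D) [kg·m²·s⁻²·A⁻¹] · [A] = kg·m²·s⁻²
  (E) [m²] · [kg] = kg·m²
Only (A) matches kg·m²·s⁻¹.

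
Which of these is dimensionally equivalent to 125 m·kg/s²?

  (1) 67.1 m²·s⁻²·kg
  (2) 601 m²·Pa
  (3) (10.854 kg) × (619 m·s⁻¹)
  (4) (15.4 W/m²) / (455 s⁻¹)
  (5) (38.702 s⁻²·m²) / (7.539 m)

Reference: kg·m·s⁻².
Each option:
  (1) kg·m²·s⁻²
  (2) Pa·m² = N·m⁻²·m² = kg·m·s⁻²  ← same
  (3) [kg] · [m·s⁻¹] = kg·m·s⁻¹
  (4) [kg·s⁻³] / [s⁻¹] = kg·s⁻²
  (5) [m²·s⁻²] / [m] = m·s⁻²
Only (2) matches kg·m·s⁻².

(2)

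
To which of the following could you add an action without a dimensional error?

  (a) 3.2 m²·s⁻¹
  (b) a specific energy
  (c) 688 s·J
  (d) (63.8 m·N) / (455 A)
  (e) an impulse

(c)

Reference: [action] = kg·m²·s⁻¹.
Each option:
  (a) m²·s⁻¹
  (b) [specific energy] = m²·s⁻²
  (c) J·s = N·m·s = kg·m²·s⁻¹  ← same
  (d) [kg·m²·s⁻²] / [A] = kg·m²·s⁻²·A⁻¹
  (e) [impulse] = kg·m·s⁻¹
Only (c) matches kg·m²·s⁻¹.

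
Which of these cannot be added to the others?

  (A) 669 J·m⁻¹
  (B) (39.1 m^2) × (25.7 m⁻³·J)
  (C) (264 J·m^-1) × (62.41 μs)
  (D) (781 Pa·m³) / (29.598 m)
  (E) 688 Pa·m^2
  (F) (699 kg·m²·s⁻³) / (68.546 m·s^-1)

Work out the base dimensions of each:
  (A) J·m⁻¹ = N·m·m⁻¹ = kg·m·s⁻²
  (B) [m²] · [kg·m⁻¹·s⁻²] = kg·m·s⁻²
  (C) [kg·m·s⁻²] · [s] = kg·m·s⁻¹
  (D) [kg·m²·s⁻²] / [m] = kg·m·s⁻²
  (E) Pa·m² = N·m⁻²·m² = kg·m·s⁻²
  (F) [kg·m²·s⁻³] / [m·s⁻¹] = kg·m·s⁻²
All reduce to kg·m·s⁻² except (C), which is kg·m·s⁻¹.

(C)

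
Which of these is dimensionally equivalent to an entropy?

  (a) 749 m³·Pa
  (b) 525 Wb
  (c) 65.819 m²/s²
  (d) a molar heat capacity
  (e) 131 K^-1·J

(e)

Reference: [entropy] = kg·m²·s⁻²·K⁻¹.
Each option:
  (a) Pa·m³ = N·m⁻²·m³ = kg·m²·s⁻²
  (b) Wb = V·s = kg·m²·s⁻²·A⁻¹
  (c) m²·s⁻²
  (d) [molar heat capacity] = kg·m²·s⁻²·K⁻¹·mol⁻¹
  (e) J·K⁻¹ = N·m·K⁻¹ = kg·m²·s⁻²·K⁻¹  ← same
Only (e) matches kg·m²·s⁻²·K⁻¹.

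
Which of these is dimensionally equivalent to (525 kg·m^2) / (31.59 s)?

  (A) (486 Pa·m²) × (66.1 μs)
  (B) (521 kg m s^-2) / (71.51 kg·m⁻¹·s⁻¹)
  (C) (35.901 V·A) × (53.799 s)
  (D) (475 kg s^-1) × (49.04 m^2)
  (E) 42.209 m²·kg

(D)

Reference: [kg·m²] / [s] = kg·m²·s⁻¹.
Each option:
  (A) [kg·m·s⁻²] · [s] = kg·m·s⁻¹
  (B) [kg·m·s⁻²] / [kg·m⁻¹·s⁻¹] = m²·s⁻¹
  (C) [kg·m²·s⁻³] · [s] = kg·m²·s⁻²
  (D) [kg·s⁻¹] · [m²] = kg·m²·s⁻¹  ← same
  (E) kg·m²
Only (D) matches kg·m²·s⁻¹.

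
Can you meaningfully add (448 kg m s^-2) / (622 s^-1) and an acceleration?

No

Dimensions:
  (448 kg m s^-2) / (622 s^-1):  [kg·m·s⁻²] / [s⁻¹] = kg·m·s⁻¹
  an acceleration:  [acceleration] = m·s⁻²
kg·m·s⁻¹ ≠ m·s⁻², so they cannot be added.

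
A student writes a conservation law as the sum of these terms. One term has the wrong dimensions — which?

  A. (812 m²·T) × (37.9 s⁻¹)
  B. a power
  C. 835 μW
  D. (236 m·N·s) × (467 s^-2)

In SI base units:
  A. [kg·m²·s⁻²·A⁻¹] · [s⁻¹] = kg·m²·s⁻³·A⁻¹
  B. [power] = kg·m²·s⁻³
  C. W = J·s⁻¹ = kg·m²·s⁻³
  D. [kg·m²·s⁻¹] · [s⁻²] = kg·m²·s⁻³
All reduce to kg·m²·s⁻³ except A., which is kg·m²·s⁻³·A⁻¹.

A.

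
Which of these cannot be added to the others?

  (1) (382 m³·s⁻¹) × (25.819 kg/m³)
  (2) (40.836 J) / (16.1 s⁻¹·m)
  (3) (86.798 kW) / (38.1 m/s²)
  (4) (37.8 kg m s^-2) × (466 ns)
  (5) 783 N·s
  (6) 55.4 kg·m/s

Expand each in SI base units:
  (1) [m³·s⁻¹] · [kg·m⁻³] = kg·s⁻¹
  (2) [kg·m²·s⁻²] / [m·s⁻¹] = kg·m·s⁻¹
  (3) [kg·m²·s⁻³] / [m·s⁻²] = kg·m·s⁻¹
  (4) [kg·m·s⁻²] · [s] = kg·m·s⁻¹
  (5) N·s = kg·m·s⁻²·s = kg·m·s⁻¹
  (6) kg·m·s⁻¹
All reduce to kg·m·s⁻¹ except (1), which is kg·s⁻¹.

(1)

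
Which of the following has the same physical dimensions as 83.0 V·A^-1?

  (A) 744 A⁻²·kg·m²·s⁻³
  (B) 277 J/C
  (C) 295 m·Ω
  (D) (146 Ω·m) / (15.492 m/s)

(A)

Reference: V·A⁻¹ = J·C⁻¹·A⁻¹ = kg·m²·s⁻³·A⁻².
Each option:
  (A) kg·m²·s⁻³·A⁻²  ← same
  (B) J·C⁻¹ = N·m·(s·A)⁻¹ = kg·m²·s⁻³·A⁻¹
  (C) Ω·m = V·A⁻¹·m = kg·m³·s⁻³·A⁻²
  (D) [kg·m³·s⁻³·A⁻²] / [m·s⁻¹] = kg·m²·s⁻²·A⁻²
Only (A) matches kg·m²·s⁻³·A⁻².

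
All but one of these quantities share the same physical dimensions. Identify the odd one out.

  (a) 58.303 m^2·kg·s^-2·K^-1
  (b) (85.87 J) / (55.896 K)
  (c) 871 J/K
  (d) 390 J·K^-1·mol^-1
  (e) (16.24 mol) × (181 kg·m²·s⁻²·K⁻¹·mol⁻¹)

In SI base units:
  (a) kg·m²·s⁻²·K⁻¹
  (b) [kg·m²·s⁻²] / [K] = kg·m²·s⁻²·K⁻¹
  (c) J·K⁻¹ = N·m·K⁻¹ = kg·m²·s⁻²·K⁻¹
  (d) J·mol⁻¹·K⁻¹ = N·m·mol⁻¹·K⁻¹ = kg·m²·s⁻²·K⁻¹·mol⁻¹
  (e) [mol] · [kg·m²·s⁻²·K⁻¹·mol⁻¹] = kg·m²·s⁻²·K⁻¹
All reduce to kg·m²·s⁻²·K⁻¹ except (d), which is kg·m²·s⁻²·K⁻¹·mol⁻¹.

(d)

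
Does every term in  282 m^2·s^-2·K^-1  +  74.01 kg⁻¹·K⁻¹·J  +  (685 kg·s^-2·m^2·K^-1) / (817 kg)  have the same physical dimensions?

Yes

Reduce each to base SI dimensions:
  282 m^2·s^-2·K^-1:  m²·s⁻²·K⁻¹
  74.01 kg⁻¹·K⁻¹·J:  J·kg⁻¹·K⁻¹ = N·m·kg⁻¹·K⁻¹ = m²·s⁻²·K⁻¹
  (685 kg·s^-2·m^2·K^-1) / (817 kg):  [kg·m²·s⁻²·K⁻¹] / [kg] = m²·s⁻²·K⁻¹
Every term reduces to m²·s⁻²·K⁻¹.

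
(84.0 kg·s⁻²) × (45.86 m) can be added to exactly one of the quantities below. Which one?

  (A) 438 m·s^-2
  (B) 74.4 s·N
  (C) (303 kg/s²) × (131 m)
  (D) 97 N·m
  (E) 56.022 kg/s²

(C)

Reference: [kg·s⁻²] · [m] = kg·m·s⁻².
Each option:
  (A) m·s⁻²
  (B) N·s = kg·m·s⁻²·s = kg·m·s⁻¹
  (C) [kg·s⁻²] · [m] = kg·m·s⁻²  ← same
  (D) N·m = kg·m·s⁻²·m = kg·m²·s⁻²
  (E) kg·s⁻²
Only (C) matches kg·m·s⁻².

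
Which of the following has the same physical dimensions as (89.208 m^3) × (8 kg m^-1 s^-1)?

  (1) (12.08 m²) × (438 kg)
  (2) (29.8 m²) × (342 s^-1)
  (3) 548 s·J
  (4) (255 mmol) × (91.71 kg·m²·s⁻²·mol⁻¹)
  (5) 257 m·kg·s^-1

(3)

Reference: [m³] · [kg·m⁻¹·s⁻¹] = kg·m²·s⁻¹.
Each option:
  (1) [m²] · [kg] = kg·m²
  (2) [m²] · [s⁻¹] = m²·s⁻¹
  (3) J·s = N·m·s = kg·m²·s⁻¹  ← same
  (4) [mol] · [kg·m²·s⁻²·mol⁻¹] = kg·m²·s⁻²
  (5) kg·m·s⁻¹
Only (3) matches kg·m²·s⁻¹.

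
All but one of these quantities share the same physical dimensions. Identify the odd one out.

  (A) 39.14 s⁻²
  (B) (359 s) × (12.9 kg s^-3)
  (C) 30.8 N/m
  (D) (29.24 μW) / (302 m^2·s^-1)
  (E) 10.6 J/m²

(A)

Reduce each to base SI dimensions:
  (A) s⁻²
  (B) [s] · [kg·s⁻³] = kg·s⁻²
  (C) N·m⁻¹ = kg·m·s⁻²·m⁻¹ = kg·s⁻²
  (D) [kg·m²·s⁻³] / [m²·s⁻¹] = kg·s⁻²
  (E) J·m⁻² = N·m·m⁻² = kg·s⁻²
All reduce to kg·s⁻² except (A), which is s⁻².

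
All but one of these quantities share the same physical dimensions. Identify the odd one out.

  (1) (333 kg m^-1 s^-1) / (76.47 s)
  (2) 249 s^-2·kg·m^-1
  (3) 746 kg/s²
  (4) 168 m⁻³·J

Dimensions:
  (1) [kg·m⁻¹·s⁻¹] / [s] = kg·m⁻¹·s⁻²
  (2) kg·m⁻¹·s⁻²
  (3) kg·s⁻²
  (4) J·m⁻³ = N·m·m⁻³ = kg·m⁻¹·s⁻²
All reduce to kg·m⁻¹·s⁻² except (3), which is kg·s⁻².

(3)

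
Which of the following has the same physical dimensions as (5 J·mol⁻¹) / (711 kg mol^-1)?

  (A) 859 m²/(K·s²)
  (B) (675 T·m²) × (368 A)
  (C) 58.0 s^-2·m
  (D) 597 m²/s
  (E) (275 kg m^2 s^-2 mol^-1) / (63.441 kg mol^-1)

(E)

Reference: [kg·m²·s⁻²·mol⁻¹] / [kg·mol⁻¹] = m²·s⁻².
Each option:
  (A) m²·s⁻²·K⁻¹
  (B) [kg·m²·s⁻²·A⁻¹] · [A] = kg·m²·s⁻²
  (C) m·s⁻²
  (D) m²·s⁻¹
  (E) [kg·m²·s⁻²·mol⁻¹] / [kg·mol⁻¹] = m²·s⁻²  ← same
Only (E) matches m²·s⁻².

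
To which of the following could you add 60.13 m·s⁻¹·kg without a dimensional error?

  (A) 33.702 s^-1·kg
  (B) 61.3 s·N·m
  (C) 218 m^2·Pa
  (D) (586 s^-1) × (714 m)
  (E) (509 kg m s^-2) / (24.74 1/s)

Reference: kg·m·s⁻¹.
Each option:
  (A) kg·s⁻¹
  (B) N·m·s = kg·m·s⁻²·m·s = kg·m²·s⁻¹
  (C) Pa·m² = N·m⁻²·m² = kg·m·s⁻²
  (D) [s⁻¹] · [m] = m·s⁻¹
  (E) [kg·m·s⁻²] / [s⁻¹] = kg·m·s⁻¹  ← same
Only (E) matches kg·m·s⁻¹.

(E)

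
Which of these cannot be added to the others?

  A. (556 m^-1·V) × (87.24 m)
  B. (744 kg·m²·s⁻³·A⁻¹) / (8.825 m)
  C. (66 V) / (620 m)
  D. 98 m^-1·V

A.

Expand each in SI base units:
  A. [kg·m·s⁻³·A⁻¹] · [m] = kg·m²·s⁻³·A⁻¹
  B. [kg·m²·s⁻³·A⁻¹] / [m] = kg·m·s⁻³·A⁻¹
  C. [kg·m²·s⁻³·A⁻¹] / [m] = kg·m·s⁻³·A⁻¹
  D. V·m⁻¹ = J·C⁻¹·m⁻¹ = kg·m·s⁻³·A⁻¹
All reduce to kg·m·s⁻³·A⁻¹ except A., which is kg·m²·s⁻³·A⁻¹.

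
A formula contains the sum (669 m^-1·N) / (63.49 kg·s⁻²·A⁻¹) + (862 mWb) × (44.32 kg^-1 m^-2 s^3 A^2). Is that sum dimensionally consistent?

Expand each in SI base units:
  (669 m^-1·N) / (63.49 kg·s⁻²·A⁻¹):  [kg·s⁻²] / [kg·s⁻²·A⁻¹] = A
  (862 mWb) × (44.32 kg^-1 m^-2 s^3 A^2):  [kg·m²·s⁻²·A⁻¹] · [kg⁻¹·m⁻²·s³·A²] = s·A
A ≠ s·A, so they cannot be added.

No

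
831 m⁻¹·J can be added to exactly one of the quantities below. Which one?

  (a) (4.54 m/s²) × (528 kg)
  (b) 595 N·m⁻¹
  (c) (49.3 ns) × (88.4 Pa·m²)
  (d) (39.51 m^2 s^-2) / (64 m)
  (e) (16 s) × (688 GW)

Reference: J·m⁻¹ = N·m·m⁻¹ = kg·m·s⁻².
Each option:
  (a) [m·s⁻²] · [kg] = kg·m·s⁻²  ← same
  (b) N·m⁻¹ = kg·m·s⁻²·m⁻¹ = kg·s⁻²
  (c) [s] · [kg·m·s⁻²] = kg·m·s⁻¹
  (d) [m²·s⁻²] / [m] = m·s⁻²
  (e) [s] · [kg·m²·s⁻³] = kg·m²·s⁻²
Only (a) matches kg·m·s⁻².

(a)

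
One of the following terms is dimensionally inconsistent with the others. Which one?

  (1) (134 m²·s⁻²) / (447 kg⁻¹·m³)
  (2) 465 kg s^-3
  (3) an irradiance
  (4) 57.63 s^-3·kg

In SI base units:
  (1) [m²·s⁻²] / [kg⁻¹·m³] = kg·m⁻¹·s⁻²
  (2) kg·s⁻³
  (3) [irradiance] = kg·s⁻³
  (4) kg·s⁻³
All reduce to kg·s⁻³ except (1), which is kg·m⁻¹·s⁻².

(1)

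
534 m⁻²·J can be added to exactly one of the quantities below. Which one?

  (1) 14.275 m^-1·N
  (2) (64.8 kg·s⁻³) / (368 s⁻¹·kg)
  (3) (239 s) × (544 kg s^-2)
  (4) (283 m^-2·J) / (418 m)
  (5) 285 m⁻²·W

Reference: J·m⁻² = N·m·m⁻² = kg·s⁻².
Each option:
  (1) N·m⁻¹ = kg·m·s⁻²·m⁻¹ = kg·s⁻²  ← same
  (2) [kg·s⁻³] / [kg·s⁻¹] = s⁻²
  (3) [s] · [kg·s⁻²] = kg·s⁻¹
  (4) [kg·s⁻²] / [m] = kg·m⁻¹·s⁻²
  (5) W·m⁻² = J·s⁻¹·m⁻² = kg·s⁻³
Only (1) matches kg·s⁻².

(1)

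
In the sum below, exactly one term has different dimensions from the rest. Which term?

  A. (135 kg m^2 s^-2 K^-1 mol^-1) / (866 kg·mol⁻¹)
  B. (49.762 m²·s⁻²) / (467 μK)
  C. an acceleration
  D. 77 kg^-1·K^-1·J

Expand each in SI base units:
  A. [kg·m²·s⁻²·K⁻¹·mol⁻¹] / [kg·mol⁻¹] = m²·s⁻²·K⁻¹
  B. [m²·s⁻²] / [K] = m²·s⁻²·K⁻¹
  C. [acceleration] = m·s⁻²
  D. J·kg⁻¹·K⁻¹ = N·m·kg⁻¹·K⁻¹ = m²·s⁻²·K⁻¹
All reduce to m²·s⁻²·K⁻¹ except C., which is m·s⁻².

C.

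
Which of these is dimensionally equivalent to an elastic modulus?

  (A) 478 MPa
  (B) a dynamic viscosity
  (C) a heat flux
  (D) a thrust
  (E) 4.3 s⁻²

(A)

Reference: [elastic modulus] = kg·m⁻¹·s⁻².
Each option:
  (A) Pa = N·m⁻² = kg·m⁻¹·s⁻²  ← same
  (B) [dynamic viscosity] = kg·m⁻¹·s⁻¹
  (C) [heat flux] = kg·s⁻³
  (D) [thrust] = kg·m·s⁻²
  (E) s⁻²
Only (A) matches kg·m⁻¹·s⁻².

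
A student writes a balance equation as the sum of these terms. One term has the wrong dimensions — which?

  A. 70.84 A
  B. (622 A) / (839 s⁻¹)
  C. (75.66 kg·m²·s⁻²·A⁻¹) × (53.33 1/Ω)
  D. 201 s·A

In SI base units:
  A. A
  B. [A] / [s⁻¹] = s·A
  C. [kg·m²·s⁻²·A⁻¹] · [kg⁻¹·m⁻²·s³·A²] = s·A
  D. A·s = s·A
All reduce to s·A except A., which is A.

A.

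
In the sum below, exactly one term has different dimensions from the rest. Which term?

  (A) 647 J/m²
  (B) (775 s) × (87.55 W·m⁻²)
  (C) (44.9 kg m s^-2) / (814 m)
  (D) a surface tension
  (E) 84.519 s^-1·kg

Dimensions:
  (A) J·m⁻² = N·m·m⁻² = kg·s⁻²
  (B) [s] · [kg·s⁻³] = kg·s⁻²
  (C) [kg·m·s⁻²] / [m] = kg·s⁻²
  (D) [surface tension] = kg·s⁻²
  (E) kg·s⁻¹
All reduce to kg·s⁻² except (E), which is kg·s⁻¹.

(E)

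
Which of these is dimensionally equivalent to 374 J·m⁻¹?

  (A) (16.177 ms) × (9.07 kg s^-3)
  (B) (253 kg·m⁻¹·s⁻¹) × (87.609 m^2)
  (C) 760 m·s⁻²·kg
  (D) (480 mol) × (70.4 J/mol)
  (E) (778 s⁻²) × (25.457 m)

Reference: J·m⁻¹ = N·m·m⁻¹ = kg·m·s⁻².
Each option:
  (A) [s] · [kg·s⁻³] = kg·s⁻²
  (B) [kg·m⁻¹·s⁻¹] · [m²] = kg·m·s⁻¹
  (C) kg·m·s⁻²  ← same
  (D) [mol] · [kg·m²·s⁻²·mol⁻¹] = kg·m²·s⁻²
  (E) [s⁻²] · [m] = m·s⁻²
Only (C) matches kg·m·s⁻².

(C)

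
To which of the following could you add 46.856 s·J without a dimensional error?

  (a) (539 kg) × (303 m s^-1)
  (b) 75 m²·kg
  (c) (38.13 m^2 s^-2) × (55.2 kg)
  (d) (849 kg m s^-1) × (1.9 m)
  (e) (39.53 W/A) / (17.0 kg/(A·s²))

Reference: J·s = N·m·s = kg·m²·s⁻¹.
Each option:
  (a) [kg] · [m·s⁻¹] = kg·m·s⁻¹
  (b) kg·m²
  (c) [m²·s⁻²] · [kg] = kg·m²·s⁻²
  (d) [kg·m·s⁻¹] · [m] = kg·m²·s⁻¹  ← same
  (e) [kg·m²·s⁻³·A⁻¹] / [kg·s⁻²·A⁻¹] = m²·s⁻¹
Only (d) matches kg·m²·s⁻¹.

(d)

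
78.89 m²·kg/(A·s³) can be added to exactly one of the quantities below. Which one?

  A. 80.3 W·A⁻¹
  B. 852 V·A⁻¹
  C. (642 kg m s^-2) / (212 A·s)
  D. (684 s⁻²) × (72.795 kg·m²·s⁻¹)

Reference: kg·m²·s⁻³·A⁻¹.
Each option:
  A. W·A⁻¹ = J·s⁻¹·A⁻¹ = kg·m²·s⁻³·A⁻¹  ← same
  B. V·A⁻¹ = J·C⁻¹·A⁻¹ = kg·m²·s⁻³·A⁻²
  C. [kg·m·s⁻²] / [s·A] = kg·m·s⁻³·A⁻¹
  D. [s⁻²] · [kg·m²·s⁻¹] = kg·m²·s⁻³
Only A. matches kg·m²·s⁻³·A⁻¹.

A.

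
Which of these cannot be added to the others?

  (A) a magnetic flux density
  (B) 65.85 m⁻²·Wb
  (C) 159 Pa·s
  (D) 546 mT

Work out the base dimensions of each:
  (A) [magnetic flux density] = kg·s⁻²·A⁻¹
  (B) Wb·m⁻² = V·s·m⁻² = kg·s⁻²·A⁻¹
  (C) Pa·s = N·m⁻²·s = kg·m⁻¹·s⁻¹
  (D) T = Wb·m⁻² = kg·s⁻²·A⁻¹
All reduce to kg·s⁻²·A⁻¹ except (C), which is kg·m⁻¹·s⁻¹.

(C)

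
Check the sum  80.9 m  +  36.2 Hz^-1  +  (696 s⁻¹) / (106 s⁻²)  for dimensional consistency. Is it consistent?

No

Dimensions:
  80.9 m:  m
  36.2 Hz^-1:  Hz⁻¹ = (s⁻¹)⁻¹ = s
  (696 s⁻¹) / (106 s⁻²):  [s⁻¹] / [s⁻²] = s
The terms do not share a single dimension (m vs s).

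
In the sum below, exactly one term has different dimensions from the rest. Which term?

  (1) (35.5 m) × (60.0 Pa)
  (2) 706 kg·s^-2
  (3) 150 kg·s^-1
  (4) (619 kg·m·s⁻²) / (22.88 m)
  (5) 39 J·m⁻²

(3)

Dimensions:
  (1) [m] · [kg·m⁻¹·s⁻²] = kg·s⁻²
  (2) kg·s⁻²
  (3) kg·s⁻¹
  (4) [kg·m·s⁻²] / [m] = kg·s⁻²
  (5) J·m⁻² = N·m·m⁻² = kg·s⁻²
All reduce to kg·s⁻² except (3), which is kg·s⁻¹.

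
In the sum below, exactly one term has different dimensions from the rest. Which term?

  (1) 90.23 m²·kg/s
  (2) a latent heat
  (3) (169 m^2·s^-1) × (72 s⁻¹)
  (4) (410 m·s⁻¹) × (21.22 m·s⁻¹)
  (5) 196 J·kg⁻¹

Expand each in SI base units:
  (1) kg·m²·s⁻¹
  (2) [latent heat] = m²·s⁻²
  (3) [m²·s⁻¹] · [s⁻¹] = m²·s⁻²
  (4) [m·s⁻¹] · [m·s⁻¹] = m²·s⁻²
  (5) J·kg⁻¹ = N·m·kg⁻¹ = m²·s⁻²
All reduce to m²·s⁻² except (1), which is kg·m²·s⁻¹.

(1)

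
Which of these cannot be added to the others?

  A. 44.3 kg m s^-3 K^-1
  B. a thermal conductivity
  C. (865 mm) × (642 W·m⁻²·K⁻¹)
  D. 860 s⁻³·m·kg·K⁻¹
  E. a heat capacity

E.

In SI base units:
  A. kg·m·s⁻³·K⁻¹
  B. [thermal conductivity] = kg·m·s⁻³·K⁻¹
  C. [m] · [kg·s⁻³·K⁻¹] = kg·m·s⁻³·K⁻¹
  D. kg·m·s⁻³·K⁻¹
  E. [heat capacity] = kg·m²·s⁻²·K⁻¹
All reduce to kg·m·s⁻³·K⁻¹ except E., which is kg·m²·s⁻²·K⁻¹.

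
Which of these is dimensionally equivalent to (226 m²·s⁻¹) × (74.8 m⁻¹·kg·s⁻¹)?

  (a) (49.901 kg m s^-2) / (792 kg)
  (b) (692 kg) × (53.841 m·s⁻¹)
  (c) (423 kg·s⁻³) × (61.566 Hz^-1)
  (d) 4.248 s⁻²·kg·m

Reference: [m²·s⁻¹] · [kg·m⁻¹·s⁻¹] = kg·m·s⁻².
Each option:
  (a) [kg·m·s⁻²] / [kg] = m·s⁻²
  (b) [kg] · [m·s⁻¹] = kg·m·s⁻¹
  (c) [kg·s⁻³] · [s] = kg·s⁻²
  (d) kg·m·s⁻²  ← same
Only (d) matches kg·m·s⁻².

(d)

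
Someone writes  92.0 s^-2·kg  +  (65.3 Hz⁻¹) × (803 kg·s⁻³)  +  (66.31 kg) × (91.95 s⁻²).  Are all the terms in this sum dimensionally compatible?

Expand each in SI base units:
  92.0 s^-2·kg:  kg·s⁻²
  (65.3 Hz⁻¹) × (803 kg·s⁻³):  [s] · [kg·s⁻³] = kg·s⁻²
  (66.31 kg) × (91.95 s⁻²):  [kg] · [s⁻²] = kg·s⁻²
Every term reduces to kg·s⁻².

Yes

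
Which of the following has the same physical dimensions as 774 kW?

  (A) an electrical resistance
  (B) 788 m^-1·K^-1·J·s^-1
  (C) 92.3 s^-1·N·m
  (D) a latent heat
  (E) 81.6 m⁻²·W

(C)

Reference: W = J·s⁻¹ = kg·m²·s⁻³.
Each option:
  (A) [electrical resistance] = kg·m²·s⁻³·A⁻²
  (B) J·s⁻¹·m⁻¹·K⁻¹ = N·m·s⁻¹·m⁻¹·K⁻¹ = kg·m·s⁻³·K⁻¹
  (C) N·m·s⁻¹ = kg·m·s⁻²·m·s⁻¹ = kg·m²·s⁻³  ← same
  (D) [latent heat] = m²·s⁻²
  (E) W·m⁻² = J·s⁻¹·m⁻² = kg·s⁻³
Only (C) matches kg·m²·s⁻³.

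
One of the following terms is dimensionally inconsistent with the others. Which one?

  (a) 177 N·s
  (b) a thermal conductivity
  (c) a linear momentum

Work out the base dimensions of each:
  (a) N·s = kg·m·s⁻²·s = kg·m·s⁻¹
  (b) [thermal conductivity] = kg·m·s⁻³·K⁻¹
  (c) [linear momentum] = kg·m·s⁻¹
All reduce to kg·m·s⁻¹ except (b), which is kg·m·s⁻³·K⁻¹.

(b)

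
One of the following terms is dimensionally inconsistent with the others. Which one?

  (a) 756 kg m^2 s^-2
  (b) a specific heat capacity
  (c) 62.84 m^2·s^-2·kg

In SI base units:
  (a) kg·m²·s⁻²
  (b) [specific heat capacity] = m²·s⁻²·K⁻¹
  (c) kg·m²·s⁻²
All reduce to kg·m²·s⁻² except (b), which is m²·s⁻²·K⁻¹.

(b)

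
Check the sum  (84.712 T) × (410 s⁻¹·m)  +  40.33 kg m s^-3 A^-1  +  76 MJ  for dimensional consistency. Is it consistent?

No

Reduce each to base SI dimensions:
  (84.712 T) × (410 s⁻¹·m):  [kg·s⁻²·A⁻¹] · [m·s⁻¹] = kg·m·s⁻³·A⁻¹
  40.33 kg m s^-3 A^-1:  kg·m·s⁻³·A⁻¹
  76 MJ:  J = N·m = kg·m²·s⁻²
The terms do not share a single dimension (kg·m²·s⁻² vs kg·m·s⁻³·A⁻¹).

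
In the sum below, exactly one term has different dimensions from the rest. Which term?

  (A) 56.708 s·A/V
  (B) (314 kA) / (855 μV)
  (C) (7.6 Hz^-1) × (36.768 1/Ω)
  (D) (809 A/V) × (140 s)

(B)

Reduce each to base SI dimensions:
  (A) A·s·V⁻¹ = A·s·(J·C⁻¹)⁻¹ = kg⁻¹·m⁻²·s⁴·A²
  (B) [A] / [kg·m²·s⁻³·A⁻¹] = kg⁻¹·m⁻²·s³·A²
  (C) [s] · [kg⁻¹·m⁻²·s³·A²] = kg⁻¹·m⁻²·s⁴·A²
  (D) [kg⁻¹·m⁻²·s³·A²] · [s] = kg⁻¹·m⁻²·s⁴·A²
All reduce to kg⁻¹·m⁻²·s⁴·A² except (B), which is kg⁻¹·m⁻²·s³·A².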